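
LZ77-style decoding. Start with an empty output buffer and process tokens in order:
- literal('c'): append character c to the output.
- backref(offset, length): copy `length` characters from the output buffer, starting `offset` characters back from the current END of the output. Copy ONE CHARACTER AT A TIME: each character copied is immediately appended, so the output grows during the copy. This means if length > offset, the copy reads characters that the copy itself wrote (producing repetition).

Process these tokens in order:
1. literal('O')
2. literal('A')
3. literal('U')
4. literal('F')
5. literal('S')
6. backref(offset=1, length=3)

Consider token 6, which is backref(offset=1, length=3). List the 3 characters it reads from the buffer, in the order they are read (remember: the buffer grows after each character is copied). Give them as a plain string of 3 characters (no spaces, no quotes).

Token 1: literal('O'). Output: "O"
Token 2: literal('A'). Output: "OA"
Token 3: literal('U'). Output: "OAU"
Token 4: literal('F'). Output: "OAUF"
Token 5: literal('S'). Output: "OAUFS"
Token 6: backref(off=1, len=3). Buffer before: "OAUFS" (len 5)
  byte 1: read out[4]='S', append. Buffer now: "OAUFSS"
  byte 2: read out[5]='S', append. Buffer now: "OAUFSSS"
  byte 3: read out[6]='S', append. Buffer now: "OAUFSSSS"

Answer: SSS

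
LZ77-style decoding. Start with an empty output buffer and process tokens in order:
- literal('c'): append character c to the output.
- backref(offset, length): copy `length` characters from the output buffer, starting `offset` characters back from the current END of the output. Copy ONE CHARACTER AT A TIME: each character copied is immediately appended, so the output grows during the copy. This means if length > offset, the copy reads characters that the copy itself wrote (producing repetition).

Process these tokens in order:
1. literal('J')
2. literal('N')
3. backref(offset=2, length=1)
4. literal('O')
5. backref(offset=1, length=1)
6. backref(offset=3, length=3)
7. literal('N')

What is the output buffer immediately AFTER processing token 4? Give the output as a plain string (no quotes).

Answer: JNJO

Derivation:
Token 1: literal('J'). Output: "J"
Token 2: literal('N'). Output: "JN"
Token 3: backref(off=2, len=1). Copied 'J' from pos 0. Output: "JNJ"
Token 4: literal('O'). Output: "JNJO"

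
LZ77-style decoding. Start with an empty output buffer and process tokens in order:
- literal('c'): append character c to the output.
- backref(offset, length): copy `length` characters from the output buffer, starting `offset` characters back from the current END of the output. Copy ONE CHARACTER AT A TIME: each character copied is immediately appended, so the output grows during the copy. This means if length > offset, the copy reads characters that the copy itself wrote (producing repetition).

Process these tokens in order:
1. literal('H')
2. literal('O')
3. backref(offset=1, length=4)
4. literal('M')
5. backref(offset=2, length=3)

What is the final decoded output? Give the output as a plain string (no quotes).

Answer: HOOOOOMOMO

Derivation:
Token 1: literal('H'). Output: "H"
Token 2: literal('O'). Output: "HO"
Token 3: backref(off=1, len=4) (overlapping!). Copied 'OOOO' from pos 1. Output: "HOOOOO"
Token 4: literal('M'). Output: "HOOOOOM"
Token 5: backref(off=2, len=3) (overlapping!). Copied 'OMO' from pos 5. Output: "HOOOOOMOMO"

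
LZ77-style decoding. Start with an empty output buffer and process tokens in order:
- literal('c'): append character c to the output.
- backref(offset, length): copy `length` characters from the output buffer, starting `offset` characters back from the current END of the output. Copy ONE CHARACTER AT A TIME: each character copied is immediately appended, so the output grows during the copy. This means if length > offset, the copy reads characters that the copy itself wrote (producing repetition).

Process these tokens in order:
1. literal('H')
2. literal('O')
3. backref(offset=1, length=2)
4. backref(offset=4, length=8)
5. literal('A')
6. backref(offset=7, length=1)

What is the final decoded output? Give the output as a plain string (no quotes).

Answer: HOOOHOOOHOOOAO

Derivation:
Token 1: literal('H'). Output: "H"
Token 2: literal('O'). Output: "HO"
Token 3: backref(off=1, len=2) (overlapping!). Copied 'OO' from pos 1. Output: "HOOO"
Token 4: backref(off=4, len=8) (overlapping!). Copied 'HOOOHOOO' from pos 0. Output: "HOOOHOOOHOOO"
Token 5: literal('A'). Output: "HOOOHOOOHOOOA"
Token 6: backref(off=7, len=1). Copied 'O' from pos 6. Output: "HOOOHOOOHOOOAO"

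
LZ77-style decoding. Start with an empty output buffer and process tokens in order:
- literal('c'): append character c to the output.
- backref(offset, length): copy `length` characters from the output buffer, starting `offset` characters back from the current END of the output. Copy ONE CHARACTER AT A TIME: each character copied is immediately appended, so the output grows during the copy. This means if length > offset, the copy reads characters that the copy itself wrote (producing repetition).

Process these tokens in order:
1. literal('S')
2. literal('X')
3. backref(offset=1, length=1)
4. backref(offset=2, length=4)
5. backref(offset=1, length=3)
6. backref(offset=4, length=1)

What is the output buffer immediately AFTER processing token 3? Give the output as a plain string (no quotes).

Token 1: literal('S'). Output: "S"
Token 2: literal('X'). Output: "SX"
Token 3: backref(off=1, len=1). Copied 'X' from pos 1. Output: "SXX"

Answer: SXX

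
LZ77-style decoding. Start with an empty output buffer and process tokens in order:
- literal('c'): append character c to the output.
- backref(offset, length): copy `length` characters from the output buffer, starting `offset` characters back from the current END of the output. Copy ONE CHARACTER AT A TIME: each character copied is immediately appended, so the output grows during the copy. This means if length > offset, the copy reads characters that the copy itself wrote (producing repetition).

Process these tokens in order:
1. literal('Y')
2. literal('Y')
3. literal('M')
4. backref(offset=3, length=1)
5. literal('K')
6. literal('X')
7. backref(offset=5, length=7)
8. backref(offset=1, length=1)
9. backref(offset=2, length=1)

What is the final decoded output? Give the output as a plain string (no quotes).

Token 1: literal('Y'). Output: "Y"
Token 2: literal('Y'). Output: "YY"
Token 3: literal('M'). Output: "YYM"
Token 4: backref(off=3, len=1). Copied 'Y' from pos 0. Output: "YYMY"
Token 5: literal('K'). Output: "YYMYK"
Token 6: literal('X'). Output: "YYMYKX"
Token 7: backref(off=5, len=7) (overlapping!). Copied 'YMYKXYM' from pos 1. Output: "YYMYKXYMYKXYM"
Token 8: backref(off=1, len=1). Copied 'M' from pos 12. Output: "YYMYKXYMYKXYMM"
Token 9: backref(off=2, len=1). Copied 'M' from pos 12. Output: "YYMYKXYMYKXYMMM"

Answer: YYMYKXYMYKXYMMM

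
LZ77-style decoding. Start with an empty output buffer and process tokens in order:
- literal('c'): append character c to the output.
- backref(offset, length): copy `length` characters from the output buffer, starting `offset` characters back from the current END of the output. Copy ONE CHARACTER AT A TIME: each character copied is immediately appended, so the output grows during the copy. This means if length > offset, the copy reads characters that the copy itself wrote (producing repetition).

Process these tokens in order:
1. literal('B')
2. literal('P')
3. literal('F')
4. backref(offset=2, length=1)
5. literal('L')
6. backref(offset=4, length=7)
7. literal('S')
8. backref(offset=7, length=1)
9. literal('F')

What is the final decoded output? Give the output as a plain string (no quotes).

Token 1: literal('B'). Output: "B"
Token 2: literal('P'). Output: "BP"
Token 3: literal('F'). Output: "BPF"
Token 4: backref(off=2, len=1). Copied 'P' from pos 1. Output: "BPFP"
Token 5: literal('L'). Output: "BPFPL"
Token 6: backref(off=4, len=7) (overlapping!). Copied 'PFPLPFP' from pos 1. Output: "BPFPLPFPLPFP"
Token 7: literal('S'). Output: "BPFPLPFPLPFPS"
Token 8: backref(off=7, len=1). Copied 'F' from pos 6. Output: "BPFPLPFPLPFPSF"
Token 9: literal('F'). Output: "BPFPLPFPLPFPSFF"

Answer: BPFPLPFPLPFPSFF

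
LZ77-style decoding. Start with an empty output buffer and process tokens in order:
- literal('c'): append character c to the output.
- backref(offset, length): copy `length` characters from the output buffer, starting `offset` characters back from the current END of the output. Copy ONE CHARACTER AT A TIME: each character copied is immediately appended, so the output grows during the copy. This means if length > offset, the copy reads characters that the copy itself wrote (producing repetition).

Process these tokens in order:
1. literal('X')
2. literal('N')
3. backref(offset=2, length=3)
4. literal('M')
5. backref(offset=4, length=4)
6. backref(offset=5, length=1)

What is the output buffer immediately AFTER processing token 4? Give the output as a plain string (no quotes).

Answer: XNXNXM

Derivation:
Token 1: literal('X'). Output: "X"
Token 2: literal('N'). Output: "XN"
Token 3: backref(off=2, len=3) (overlapping!). Copied 'XNX' from pos 0. Output: "XNXNX"
Token 4: literal('M'). Output: "XNXNXM"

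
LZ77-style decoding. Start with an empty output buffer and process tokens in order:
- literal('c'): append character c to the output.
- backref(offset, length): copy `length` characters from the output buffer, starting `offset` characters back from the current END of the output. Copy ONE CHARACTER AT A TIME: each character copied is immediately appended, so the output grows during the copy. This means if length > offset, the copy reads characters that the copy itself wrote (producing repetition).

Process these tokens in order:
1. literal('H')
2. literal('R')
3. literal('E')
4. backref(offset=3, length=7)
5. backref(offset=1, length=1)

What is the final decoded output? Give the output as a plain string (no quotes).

Token 1: literal('H'). Output: "H"
Token 2: literal('R'). Output: "HR"
Token 3: literal('E'). Output: "HRE"
Token 4: backref(off=3, len=7) (overlapping!). Copied 'HREHREH' from pos 0. Output: "HREHREHREH"
Token 5: backref(off=1, len=1). Copied 'H' from pos 9. Output: "HREHREHREHH"

Answer: HREHREHREHH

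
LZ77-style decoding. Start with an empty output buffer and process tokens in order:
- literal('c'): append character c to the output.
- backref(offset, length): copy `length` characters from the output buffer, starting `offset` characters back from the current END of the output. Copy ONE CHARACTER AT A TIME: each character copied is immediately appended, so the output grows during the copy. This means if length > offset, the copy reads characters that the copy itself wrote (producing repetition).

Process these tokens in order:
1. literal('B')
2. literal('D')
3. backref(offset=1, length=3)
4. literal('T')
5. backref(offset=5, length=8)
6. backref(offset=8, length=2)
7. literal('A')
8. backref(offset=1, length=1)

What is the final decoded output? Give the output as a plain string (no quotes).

Token 1: literal('B'). Output: "B"
Token 2: literal('D'). Output: "BD"
Token 3: backref(off=1, len=3) (overlapping!). Copied 'DDD' from pos 1. Output: "BDDDD"
Token 4: literal('T'). Output: "BDDDDT"
Token 5: backref(off=5, len=8) (overlapping!). Copied 'DDDDTDDD' from pos 1. Output: "BDDDDTDDDDTDDD"
Token 6: backref(off=8, len=2). Copied 'DD' from pos 6. Output: "BDDDDTDDDDTDDDDD"
Token 7: literal('A'). Output: "BDDDDTDDDDTDDDDDA"
Token 8: backref(off=1, len=1). Copied 'A' from pos 16. Output: "BDDDDTDDDDTDDDDDAA"

Answer: BDDDDTDDDDTDDDDDAA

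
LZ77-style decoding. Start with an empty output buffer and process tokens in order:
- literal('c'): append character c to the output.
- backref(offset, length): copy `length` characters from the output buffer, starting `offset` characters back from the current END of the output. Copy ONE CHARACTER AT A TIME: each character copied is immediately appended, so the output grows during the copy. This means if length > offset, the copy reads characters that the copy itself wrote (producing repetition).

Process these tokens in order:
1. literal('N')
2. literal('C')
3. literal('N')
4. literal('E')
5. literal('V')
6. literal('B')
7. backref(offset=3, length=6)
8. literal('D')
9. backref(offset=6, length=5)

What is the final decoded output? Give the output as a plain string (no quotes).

Token 1: literal('N'). Output: "N"
Token 2: literal('C'). Output: "NC"
Token 3: literal('N'). Output: "NCN"
Token 4: literal('E'). Output: "NCNE"
Token 5: literal('V'). Output: "NCNEV"
Token 6: literal('B'). Output: "NCNEVB"
Token 7: backref(off=3, len=6) (overlapping!). Copied 'EVBEVB' from pos 3. Output: "NCNEVBEVBEVB"
Token 8: literal('D'). Output: "NCNEVBEVBEVBD"
Token 9: backref(off=6, len=5). Copied 'VBEVB' from pos 7. Output: "NCNEVBEVBEVBDVBEVB"

Answer: NCNEVBEVBEVBDVBEVB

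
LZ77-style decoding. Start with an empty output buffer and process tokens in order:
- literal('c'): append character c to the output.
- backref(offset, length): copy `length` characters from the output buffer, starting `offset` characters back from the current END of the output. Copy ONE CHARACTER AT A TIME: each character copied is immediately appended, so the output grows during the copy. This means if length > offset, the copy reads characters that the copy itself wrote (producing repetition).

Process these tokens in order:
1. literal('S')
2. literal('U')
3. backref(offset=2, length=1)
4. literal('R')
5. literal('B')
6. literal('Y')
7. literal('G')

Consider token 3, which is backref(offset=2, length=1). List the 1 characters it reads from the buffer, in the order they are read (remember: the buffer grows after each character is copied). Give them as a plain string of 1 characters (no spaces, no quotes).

Answer: S

Derivation:
Token 1: literal('S'). Output: "S"
Token 2: literal('U'). Output: "SU"
Token 3: backref(off=2, len=1). Buffer before: "SU" (len 2)
  byte 1: read out[0]='S', append. Buffer now: "SUS"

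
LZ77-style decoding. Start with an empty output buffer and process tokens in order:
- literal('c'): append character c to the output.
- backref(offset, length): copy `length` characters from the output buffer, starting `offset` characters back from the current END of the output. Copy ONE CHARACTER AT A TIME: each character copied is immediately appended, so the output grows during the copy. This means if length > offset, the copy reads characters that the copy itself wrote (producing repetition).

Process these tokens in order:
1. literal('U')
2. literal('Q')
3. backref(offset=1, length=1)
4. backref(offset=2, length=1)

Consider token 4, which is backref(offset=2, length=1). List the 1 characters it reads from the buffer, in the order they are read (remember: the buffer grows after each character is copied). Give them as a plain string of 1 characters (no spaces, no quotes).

Token 1: literal('U'). Output: "U"
Token 2: literal('Q'). Output: "UQ"
Token 3: backref(off=1, len=1). Copied 'Q' from pos 1. Output: "UQQ"
Token 4: backref(off=2, len=1). Buffer before: "UQQ" (len 3)
  byte 1: read out[1]='Q', append. Buffer now: "UQQQ"

Answer: Q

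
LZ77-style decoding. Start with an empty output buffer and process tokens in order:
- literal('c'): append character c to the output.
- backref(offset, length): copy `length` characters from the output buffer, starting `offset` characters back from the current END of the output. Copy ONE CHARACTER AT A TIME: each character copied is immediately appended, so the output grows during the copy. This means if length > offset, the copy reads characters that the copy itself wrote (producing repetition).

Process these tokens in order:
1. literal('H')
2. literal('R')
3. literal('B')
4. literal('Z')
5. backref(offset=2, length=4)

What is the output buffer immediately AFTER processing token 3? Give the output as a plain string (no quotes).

Token 1: literal('H'). Output: "H"
Token 2: literal('R'). Output: "HR"
Token 3: literal('B'). Output: "HRB"

Answer: HRB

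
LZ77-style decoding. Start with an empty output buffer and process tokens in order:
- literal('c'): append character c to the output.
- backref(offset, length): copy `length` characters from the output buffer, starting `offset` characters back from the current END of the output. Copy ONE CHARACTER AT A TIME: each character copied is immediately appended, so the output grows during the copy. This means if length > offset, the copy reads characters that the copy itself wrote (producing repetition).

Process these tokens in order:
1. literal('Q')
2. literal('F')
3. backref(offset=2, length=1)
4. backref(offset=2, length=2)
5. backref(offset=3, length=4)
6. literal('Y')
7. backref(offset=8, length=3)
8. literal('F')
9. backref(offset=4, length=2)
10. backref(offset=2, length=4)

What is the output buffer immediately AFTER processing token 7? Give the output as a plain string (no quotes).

Answer: QFQFQQFQQYQFQ

Derivation:
Token 1: literal('Q'). Output: "Q"
Token 2: literal('F'). Output: "QF"
Token 3: backref(off=2, len=1). Copied 'Q' from pos 0. Output: "QFQ"
Token 4: backref(off=2, len=2). Copied 'FQ' from pos 1. Output: "QFQFQ"
Token 5: backref(off=3, len=4) (overlapping!). Copied 'QFQQ' from pos 2. Output: "QFQFQQFQQ"
Token 6: literal('Y'). Output: "QFQFQQFQQY"
Token 7: backref(off=8, len=3). Copied 'QFQ' from pos 2. Output: "QFQFQQFQQYQFQ"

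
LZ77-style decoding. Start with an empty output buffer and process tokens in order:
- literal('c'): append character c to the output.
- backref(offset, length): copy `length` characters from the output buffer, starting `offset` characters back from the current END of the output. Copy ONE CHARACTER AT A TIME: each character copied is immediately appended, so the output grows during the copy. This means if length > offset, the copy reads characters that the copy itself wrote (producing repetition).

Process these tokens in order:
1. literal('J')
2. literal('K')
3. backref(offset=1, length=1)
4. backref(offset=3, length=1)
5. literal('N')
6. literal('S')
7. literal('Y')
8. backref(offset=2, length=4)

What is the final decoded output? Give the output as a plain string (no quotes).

Answer: JKKJNSYSYSY

Derivation:
Token 1: literal('J'). Output: "J"
Token 2: literal('K'). Output: "JK"
Token 3: backref(off=1, len=1). Copied 'K' from pos 1. Output: "JKK"
Token 4: backref(off=3, len=1). Copied 'J' from pos 0. Output: "JKKJ"
Token 5: literal('N'). Output: "JKKJN"
Token 6: literal('S'). Output: "JKKJNS"
Token 7: literal('Y'). Output: "JKKJNSY"
Token 8: backref(off=2, len=4) (overlapping!). Copied 'SYSY' from pos 5. Output: "JKKJNSYSYSY"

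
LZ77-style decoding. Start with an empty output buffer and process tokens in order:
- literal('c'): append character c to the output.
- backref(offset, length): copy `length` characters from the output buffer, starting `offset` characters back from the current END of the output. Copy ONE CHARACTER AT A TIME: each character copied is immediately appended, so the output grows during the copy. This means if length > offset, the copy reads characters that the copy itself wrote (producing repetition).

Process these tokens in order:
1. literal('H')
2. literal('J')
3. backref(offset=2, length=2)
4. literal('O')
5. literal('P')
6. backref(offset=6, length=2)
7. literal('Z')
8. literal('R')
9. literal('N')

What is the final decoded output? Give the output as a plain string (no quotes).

Answer: HJHJOPHJZRN

Derivation:
Token 1: literal('H'). Output: "H"
Token 2: literal('J'). Output: "HJ"
Token 3: backref(off=2, len=2). Copied 'HJ' from pos 0. Output: "HJHJ"
Token 4: literal('O'). Output: "HJHJO"
Token 5: literal('P'). Output: "HJHJOP"
Token 6: backref(off=6, len=2). Copied 'HJ' from pos 0. Output: "HJHJOPHJ"
Token 7: literal('Z'). Output: "HJHJOPHJZ"
Token 8: literal('R'). Output: "HJHJOPHJZR"
Token 9: literal('N'). Output: "HJHJOPHJZRN"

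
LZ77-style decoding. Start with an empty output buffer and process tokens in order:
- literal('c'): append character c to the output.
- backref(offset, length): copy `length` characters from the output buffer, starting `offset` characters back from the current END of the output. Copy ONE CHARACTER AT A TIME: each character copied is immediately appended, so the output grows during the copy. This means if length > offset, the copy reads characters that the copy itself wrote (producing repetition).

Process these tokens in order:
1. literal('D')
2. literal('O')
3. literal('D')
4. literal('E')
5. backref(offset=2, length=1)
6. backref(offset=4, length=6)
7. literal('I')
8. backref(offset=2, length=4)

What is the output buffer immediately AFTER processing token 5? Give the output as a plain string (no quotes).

Token 1: literal('D'). Output: "D"
Token 2: literal('O'). Output: "DO"
Token 3: literal('D'). Output: "DOD"
Token 4: literal('E'). Output: "DODE"
Token 5: backref(off=2, len=1). Copied 'D' from pos 2. Output: "DODED"

Answer: DODED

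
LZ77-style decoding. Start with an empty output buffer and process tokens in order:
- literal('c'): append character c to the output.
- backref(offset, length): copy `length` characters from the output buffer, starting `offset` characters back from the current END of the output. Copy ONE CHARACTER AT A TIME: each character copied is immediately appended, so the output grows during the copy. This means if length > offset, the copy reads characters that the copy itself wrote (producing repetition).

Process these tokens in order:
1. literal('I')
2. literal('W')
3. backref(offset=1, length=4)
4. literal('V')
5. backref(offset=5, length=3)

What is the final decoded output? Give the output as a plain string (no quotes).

Token 1: literal('I'). Output: "I"
Token 2: literal('W'). Output: "IW"
Token 3: backref(off=1, len=4) (overlapping!). Copied 'WWWW' from pos 1. Output: "IWWWWW"
Token 4: literal('V'). Output: "IWWWWWV"
Token 5: backref(off=5, len=3). Copied 'WWW' from pos 2. Output: "IWWWWWVWWW"

Answer: IWWWWWVWWW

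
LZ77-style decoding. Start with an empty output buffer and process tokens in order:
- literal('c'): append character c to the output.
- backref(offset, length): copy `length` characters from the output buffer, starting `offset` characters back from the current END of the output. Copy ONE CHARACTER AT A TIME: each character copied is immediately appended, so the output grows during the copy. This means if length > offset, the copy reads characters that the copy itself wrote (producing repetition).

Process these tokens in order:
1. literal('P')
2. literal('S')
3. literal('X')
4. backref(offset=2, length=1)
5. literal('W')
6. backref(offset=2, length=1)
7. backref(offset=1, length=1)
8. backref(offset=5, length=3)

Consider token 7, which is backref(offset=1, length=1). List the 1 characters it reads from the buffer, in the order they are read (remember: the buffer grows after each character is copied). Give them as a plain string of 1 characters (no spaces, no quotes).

Answer: S

Derivation:
Token 1: literal('P'). Output: "P"
Token 2: literal('S'). Output: "PS"
Token 3: literal('X'). Output: "PSX"
Token 4: backref(off=2, len=1). Copied 'S' from pos 1. Output: "PSXS"
Token 5: literal('W'). Output: "PSXSW"
Token 6: backref(off=2, len=1). Copied 'S' from pos 3. Output: "PSXSWS"
Token 7: backref(off=1, len=1). Buffer before: "PSXSWS" (len 6)
  byte 1: read out[5]='S', append. Buffer now: "PSXSWSS"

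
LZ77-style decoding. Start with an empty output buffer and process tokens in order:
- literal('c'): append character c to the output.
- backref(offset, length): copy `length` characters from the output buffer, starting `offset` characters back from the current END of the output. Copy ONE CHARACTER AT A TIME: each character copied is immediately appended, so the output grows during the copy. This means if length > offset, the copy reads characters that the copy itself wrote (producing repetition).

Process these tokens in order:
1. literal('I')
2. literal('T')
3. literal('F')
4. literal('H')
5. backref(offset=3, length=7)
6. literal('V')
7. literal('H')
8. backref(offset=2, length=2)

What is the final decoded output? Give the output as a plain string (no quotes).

Answer: ITFHTFHTFHTVHVH

Derivation:
Token 1: literal('I'). Output: "I"
Token 2: literal('T'). Output: "IT"
Token 3: literal('F'). Output: "ITF"
Token 4: literal('H'). Output: "ITFH"
Token 5: backref(off=3, len=7) (overlapping!). Copied 'TFHTFHT' from pos 1. Output: "ITFHTFHTFHT"
Token 6: literal('V'). Output: "ITFHTFHTFHTV"
Token 7: literal('H'). Output: "ITFHTFHTFHTVH"
Token 8: backref(off=2, len=2). Copied 'VH' from pos 11. Output: "ITFHTFHTFHTVHVH"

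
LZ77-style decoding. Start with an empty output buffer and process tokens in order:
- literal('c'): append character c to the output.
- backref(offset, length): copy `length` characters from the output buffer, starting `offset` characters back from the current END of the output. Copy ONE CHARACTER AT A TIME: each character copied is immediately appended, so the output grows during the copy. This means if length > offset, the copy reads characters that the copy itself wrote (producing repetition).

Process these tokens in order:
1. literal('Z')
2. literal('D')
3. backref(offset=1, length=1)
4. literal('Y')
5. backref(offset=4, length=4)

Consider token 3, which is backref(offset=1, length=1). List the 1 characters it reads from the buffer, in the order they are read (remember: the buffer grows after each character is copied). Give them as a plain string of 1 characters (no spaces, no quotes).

Answer: D

Derivation:
Token 1: literal('Z'). Output: "Z"
Token 2: literal('D'). Output: "ZD"
Token 3: backref(off=1, len=1). Buffer before: "ZD" (len 2)
  byte 1: read out[1]='D', append. Buffer now: "ZDD"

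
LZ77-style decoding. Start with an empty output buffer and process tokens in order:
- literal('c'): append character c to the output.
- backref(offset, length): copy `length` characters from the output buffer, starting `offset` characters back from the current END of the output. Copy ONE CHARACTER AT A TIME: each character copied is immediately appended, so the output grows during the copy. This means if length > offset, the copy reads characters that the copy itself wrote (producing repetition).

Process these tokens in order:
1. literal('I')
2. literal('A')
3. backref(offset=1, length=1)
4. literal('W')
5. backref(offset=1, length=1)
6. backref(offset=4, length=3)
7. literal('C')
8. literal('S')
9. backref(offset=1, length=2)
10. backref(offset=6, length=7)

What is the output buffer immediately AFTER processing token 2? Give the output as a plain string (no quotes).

Token 1: literal('I'). Output: "I"
Token 2: literal('A'). Output: "IA"

Answer: IA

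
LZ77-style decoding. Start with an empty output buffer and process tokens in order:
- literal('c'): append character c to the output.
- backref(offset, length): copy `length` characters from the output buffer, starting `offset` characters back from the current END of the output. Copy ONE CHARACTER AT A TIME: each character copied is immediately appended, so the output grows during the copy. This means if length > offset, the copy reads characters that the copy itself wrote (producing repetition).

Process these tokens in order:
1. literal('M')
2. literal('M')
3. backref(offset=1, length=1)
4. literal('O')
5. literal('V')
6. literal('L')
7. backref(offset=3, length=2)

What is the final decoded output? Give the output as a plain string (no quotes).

Answer: MMMOVLOV

Derivation:
Token 1: literal('M'). Output: "M"
Token 2: literal('M'). Output: "MM"
Token 3: backref(off=1, len=1). Copied 'M' from pos 1. Output: "MMM"
Token 4: literal('O'). Output: "MMMO"
Token 5: literal('V'). Output: "MMMOV"
Token 6: literal('L'). Output: "MMMOVL"
Token 7: backref(off=3, len=2). Copied 'OV' from pos 3. Output: "MMMOVLOV"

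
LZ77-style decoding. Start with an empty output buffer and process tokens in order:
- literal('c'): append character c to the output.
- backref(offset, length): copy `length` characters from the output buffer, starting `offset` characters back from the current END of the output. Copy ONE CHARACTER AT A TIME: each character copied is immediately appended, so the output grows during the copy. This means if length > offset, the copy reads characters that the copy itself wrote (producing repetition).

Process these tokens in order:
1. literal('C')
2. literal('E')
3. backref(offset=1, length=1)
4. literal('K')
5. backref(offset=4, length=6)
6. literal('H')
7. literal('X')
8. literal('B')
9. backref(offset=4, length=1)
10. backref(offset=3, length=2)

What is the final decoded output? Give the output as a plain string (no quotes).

Answer: CEEKCEEKCEHXBEXB

Derivation:
Token 1: literal('C'). Output: "C"
Token 2: literal('E'). Output: "CE"
Token 3: backref(off=1, len=1). Copied 'E' from pos 1. Output: "CEE"
Token 4: literal('K'). Output: "CEEK"
Token 5: backref(off=4, len=6) (overlapping!). Copied 'CEEKCE' from pos 0. Output: "CEEKCEEKCE"
Token 6: literal('H'). Output: "CEEKCEEKCEH"
Token 7: literal('X'). Output: "CEEKCEEKCEHX"
Token 8: literal('B'). Output: "CEEKCEEKCEHXB"
Token 9: backref(off=4, len=1). Copied 'E' from pos 9. Output: "CEEKCEEKCEHXBE"
Token 10: backref(off=3, len=2). Copied 'XB' from pos 11. Output: "CEEKCEEKCEHXBEXB"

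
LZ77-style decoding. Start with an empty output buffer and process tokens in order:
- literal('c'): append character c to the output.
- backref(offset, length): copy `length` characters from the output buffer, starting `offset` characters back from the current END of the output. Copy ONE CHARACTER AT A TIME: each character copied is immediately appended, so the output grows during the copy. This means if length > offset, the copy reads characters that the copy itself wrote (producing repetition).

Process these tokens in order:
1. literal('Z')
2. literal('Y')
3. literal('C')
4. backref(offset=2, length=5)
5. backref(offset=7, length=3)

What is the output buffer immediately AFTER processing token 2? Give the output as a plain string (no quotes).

Token 1: literal('Z'). Output: "Z"
Token 2: literal('Y'). Output: "ZY"

Answer: ZY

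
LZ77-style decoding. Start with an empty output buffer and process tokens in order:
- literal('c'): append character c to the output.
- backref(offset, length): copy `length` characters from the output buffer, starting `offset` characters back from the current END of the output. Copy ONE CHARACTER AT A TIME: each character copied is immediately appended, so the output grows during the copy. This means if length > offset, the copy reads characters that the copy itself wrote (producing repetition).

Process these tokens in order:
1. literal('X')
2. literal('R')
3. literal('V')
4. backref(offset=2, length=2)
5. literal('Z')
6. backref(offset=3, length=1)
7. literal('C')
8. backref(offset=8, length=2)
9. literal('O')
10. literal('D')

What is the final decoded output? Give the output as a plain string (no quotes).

Answer: XRVRVZRCXROD

Derivation:
Token 1: literal('X'). Output: "X"
Token 2: literal('R'). Output: "XR"
Token 3: literal('V'). Output: "XRV"
Token 4: backref(off=2, len=2). Copied 'RV' from pos 1. Output: "XRVRV"
Token 5: literal('Z'). Output: "XRVRVZ"
Token 6: backref(off=3, len=1). Copied 'R' from pos 3. Output: "XRVRVZR"
Token 7: literal('C'). Output: "XRVRVZRC"
Token 8: backref(off=8, len=2). Copied 'XR' from pos 0. Output: "XRVRVZRCXR"
Token 9: literal('O'). Output: "XRVRVZRCXRO"
Token 10: literal('D'). Output: "XRVRVZRCXROD"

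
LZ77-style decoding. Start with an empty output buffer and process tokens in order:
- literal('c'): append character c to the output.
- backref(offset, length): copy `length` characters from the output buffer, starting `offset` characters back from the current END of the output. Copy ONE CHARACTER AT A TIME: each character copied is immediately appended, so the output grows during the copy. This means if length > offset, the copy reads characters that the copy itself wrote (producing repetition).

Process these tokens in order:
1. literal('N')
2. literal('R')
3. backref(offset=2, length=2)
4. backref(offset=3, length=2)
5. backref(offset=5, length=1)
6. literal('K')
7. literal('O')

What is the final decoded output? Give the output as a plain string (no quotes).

Token 1: literal('N'). Output: "N"
Token 2: literal('R'). Output: "NR"
Token 3: backref(off=2, len=2). Copied 'NR' from pos 0. Output: "NRNR"
Token 4: backref(off=3, len=2). Copied 'RN' from pos 1. Output: "NRNRRN"
Token 5: backref(off=5, len=1). Copied 'R' from pos 1. Output: "NRNRRNR"
Token 6: literal('K'). Output: "NRNRRNRK"
Token 7: literal('O'). Output: "NRNRRNRKO"

Answer: NRNRRNRKO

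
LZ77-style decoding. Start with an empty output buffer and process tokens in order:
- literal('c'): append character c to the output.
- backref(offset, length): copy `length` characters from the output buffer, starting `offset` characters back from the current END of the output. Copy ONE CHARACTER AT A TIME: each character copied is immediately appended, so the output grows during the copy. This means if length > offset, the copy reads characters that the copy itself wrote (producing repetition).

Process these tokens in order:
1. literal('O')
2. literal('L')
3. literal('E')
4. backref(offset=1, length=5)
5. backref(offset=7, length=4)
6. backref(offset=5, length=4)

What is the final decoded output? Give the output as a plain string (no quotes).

Token 1: literal('O'). Output: "O"
Token 2: literal('L'). Output: "OL"
Token 3: literal('E'). Output: "OLE"
Token 4: backref(off=1, len=5) (overlapping!). Copied 'EEEEE' from pos 2. Output: "OLEEEEEE"
Token 5: backref(off=7, len=4). Copied 'LEEE' from pos 1. Output: "OLEEEEEELEEE"
Token 6: backref(off=5, len=4). Copied 'ELEE' from pos 7. Output: "OLEEEEEELEEEELEE"

Answer: OLEEEEEELEEEELEE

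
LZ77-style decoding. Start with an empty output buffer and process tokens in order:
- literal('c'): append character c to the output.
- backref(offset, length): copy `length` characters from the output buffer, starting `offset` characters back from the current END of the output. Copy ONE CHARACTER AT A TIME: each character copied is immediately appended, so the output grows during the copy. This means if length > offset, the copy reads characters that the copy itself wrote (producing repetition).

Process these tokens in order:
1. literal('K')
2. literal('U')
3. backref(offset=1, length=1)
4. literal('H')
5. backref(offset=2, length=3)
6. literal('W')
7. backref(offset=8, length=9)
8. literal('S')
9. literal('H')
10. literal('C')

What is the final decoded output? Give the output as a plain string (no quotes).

Answer: KUUHUHUWKUUHUHUWKSHC

Derivation:
Token 1: literal('K'). Output: "K"
Token 2: literal('U'). Output: "KU"
Token 3: backref(off=1, len=1). Copied 'U' from pos 1. Output: "KUU"
Token 4: literal('H'). Output: "KUUH"
Token 5: backref(off=2, len=3) (overlapping!). Copied 'UHU' from pos 2. Output: "KUUHUHU"
Token 6: literal('W'). Output: "KUUHUHUW"
Token 7: backref(off=8, len=9) (overlapping!). Copied 'KUUHUHUWK' from pos 0. Output: "KUUHUHUWKUUHUHUWK"
Token 8: literal('S'). Output: "KUUHUHUWKUUHUHUWKS"
Token 9: literal('H'). Output: "KUUHUHUWKUUHUHUWKSH"
Token 10: literal('C'). Output: "KUUHUHUWKUUHUHUWKSHC"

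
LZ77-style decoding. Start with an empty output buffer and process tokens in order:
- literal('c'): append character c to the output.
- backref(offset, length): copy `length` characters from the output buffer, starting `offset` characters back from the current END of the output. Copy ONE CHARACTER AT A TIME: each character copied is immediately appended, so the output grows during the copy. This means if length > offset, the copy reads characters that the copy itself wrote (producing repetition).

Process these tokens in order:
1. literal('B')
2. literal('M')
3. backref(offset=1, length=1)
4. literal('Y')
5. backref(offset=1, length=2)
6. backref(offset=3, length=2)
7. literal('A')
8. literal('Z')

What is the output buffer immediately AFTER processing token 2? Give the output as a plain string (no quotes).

Answer: BM

Derivation:
Token 1: literal('B'). Output: "B"
Token 2: literal('M'). Output: "BM"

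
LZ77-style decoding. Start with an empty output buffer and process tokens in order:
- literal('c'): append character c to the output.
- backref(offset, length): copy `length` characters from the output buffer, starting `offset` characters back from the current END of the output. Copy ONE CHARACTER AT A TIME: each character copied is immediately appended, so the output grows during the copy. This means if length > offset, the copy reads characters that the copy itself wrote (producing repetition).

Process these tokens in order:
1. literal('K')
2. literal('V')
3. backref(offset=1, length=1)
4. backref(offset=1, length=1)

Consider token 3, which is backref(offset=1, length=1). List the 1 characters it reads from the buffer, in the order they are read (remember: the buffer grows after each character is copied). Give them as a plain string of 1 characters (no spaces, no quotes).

Answer: V

Derivation:
Token 1: literal('K'). Output: "K"
Token 2: literal('V'). Output: "KV"
Token 3: backref(off=1, len=1). Buffer before: "KV" (len 2)
  byte 1: read out[1]='V', append. Buffer now: "KVV"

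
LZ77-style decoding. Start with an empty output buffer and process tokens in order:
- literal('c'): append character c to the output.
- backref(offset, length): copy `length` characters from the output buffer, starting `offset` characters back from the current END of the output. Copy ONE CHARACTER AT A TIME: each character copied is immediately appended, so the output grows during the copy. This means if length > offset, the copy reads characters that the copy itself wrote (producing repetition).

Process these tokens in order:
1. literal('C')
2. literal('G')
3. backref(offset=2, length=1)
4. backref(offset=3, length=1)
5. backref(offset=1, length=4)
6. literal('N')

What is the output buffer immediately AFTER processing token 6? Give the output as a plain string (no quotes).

Answer: CGCCCCCCN

Derivation:
Token 1: literal('C'). Output: "C"
Token 2: literal('G'). Output: "CG"
Token 3: backref(off=2, len=1). Copied 'C' from pos 0. Output: "CGC"
Token 4: backref(off=3, len=1). Copied 'C' from pos 0. Output: "CGCC"
Token 5: backref(off=1, len=4) (overlapping!). Copied 'CCCC' from pos 3. Output: "CGCCCCCC"
Token 6: literal('N'). Output: "CGCCCCCCN"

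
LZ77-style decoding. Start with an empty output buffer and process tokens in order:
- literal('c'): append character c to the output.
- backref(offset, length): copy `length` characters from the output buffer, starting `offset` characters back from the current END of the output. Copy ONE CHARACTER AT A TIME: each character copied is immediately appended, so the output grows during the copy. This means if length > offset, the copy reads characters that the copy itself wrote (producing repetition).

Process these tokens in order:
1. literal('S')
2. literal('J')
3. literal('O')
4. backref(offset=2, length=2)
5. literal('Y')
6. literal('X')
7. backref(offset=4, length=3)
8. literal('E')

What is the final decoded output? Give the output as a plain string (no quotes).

Token 1: literal('S'). Output: "S"
Token 2: literal('J'). Output: "SJ"
Token 3: literal('O'). Output: "SJO"
Token 4: backref(off=2, len=2). Copied 'JO' from pos 1. Output: "SJOJO"
Token 5: literal('Y'). Output: "SJOJOY"
Token 6: literal('X'). Output: "SJOJOYX"
Token 7: backref(off=4, len=3). Copied 'JOY' from pos 3. Output: "SJOJOYXJOY"
Token 8: literal('E'). Output: "SJOJOYXJOYE"

Answer: SJOJOYXJOYE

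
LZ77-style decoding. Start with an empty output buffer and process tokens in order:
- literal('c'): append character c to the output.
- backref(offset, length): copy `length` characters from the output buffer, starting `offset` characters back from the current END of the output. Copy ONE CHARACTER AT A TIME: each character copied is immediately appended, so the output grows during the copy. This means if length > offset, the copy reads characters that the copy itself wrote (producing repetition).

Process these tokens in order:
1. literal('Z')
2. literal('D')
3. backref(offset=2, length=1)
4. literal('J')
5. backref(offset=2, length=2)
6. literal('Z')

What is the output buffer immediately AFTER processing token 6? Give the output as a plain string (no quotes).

Token 1: literal('Z'). Output: "Z"
Token 2: literal('D'). Output: "ZD"
Token 3: backref(off=2, len=1). Copied 'Z' from pos 0. Output: "ZDZ"
Token 4: literal('J'). Output: "ZDZJ"
Token 5: backref(off=2, len=2). Copied 'ZJ' from pos 2. Output: "ZDZJZJ"
Token 6: literal('Z'). Output: "ZDZJZJZ"

Answer: ZDZJZJZ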